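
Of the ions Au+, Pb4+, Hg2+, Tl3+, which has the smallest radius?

Pb4+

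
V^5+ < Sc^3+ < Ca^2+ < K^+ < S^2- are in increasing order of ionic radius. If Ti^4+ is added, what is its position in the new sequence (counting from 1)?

2

These species are isoelectronic with 18 electrons. The only difference is the number of protons: V^5+ (Z=23), Ti^4+ (Z=22), Sc^3+ (Z=21), Ca^2+ (Z=20), K^+ (Z=19), S^2- (Z=16). The strongest nuclear pull (V^5+) gives the smallest ion.
The complete sequence is V^5+ < Ti^4+ < Sc^3+ < Ca^2+ < K^+ < S^2-. Ti^4+ sits at position 2.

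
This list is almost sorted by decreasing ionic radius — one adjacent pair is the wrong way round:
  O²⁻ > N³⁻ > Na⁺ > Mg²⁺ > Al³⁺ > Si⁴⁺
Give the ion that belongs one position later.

O²⁻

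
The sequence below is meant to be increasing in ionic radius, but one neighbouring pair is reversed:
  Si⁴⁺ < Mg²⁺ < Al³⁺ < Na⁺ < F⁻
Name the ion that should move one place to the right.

Scanning neighbour by neighbour, only Mg²⁺/Al³⁺ violates a trend: they are isoelectronic (10 e⁻) and Al has more protons than Mg (13 vs 12), making Al³⁺ smaller. That makes Mg²⁺ the one sitting a position early relative to where it belongs.

Mg²⁺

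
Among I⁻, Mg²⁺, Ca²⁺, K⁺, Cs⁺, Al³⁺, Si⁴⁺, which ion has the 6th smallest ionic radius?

Cs⁺

First list Z and electron count for each: Si⁴⁺ has 10 e⁻ (Z=14), Al³⁺ has 10 e⁻ (Z=13), Mg²⁺ has 10 e⁻ (Z=12), Ca²⁺ has 18 e⁻ (Z=20), K⁺ has 18 e⁻ (Z=19), Cs⁺ has 54 e⁻ (Z=55), I⁻ has 54 e⁻ (Z=53). Si⁴⁺ < Al³⁺ (isoelectronic, higher Z=14 is smaller); Al³⁺ < Mg²⁺ (both 10 e⁻, Z=13>12); Mg²⁺ < Ca²⁺ (same group, period 3 vs 4); Ca²⁺ < K⁺ (both 18 e⁻, Z=20>19); K⁺ < Cs⁺ (same group, period 4 vs 6); Cs⁺ < I⁻ (both 54 e⁻, Z=55>53).
Ordering: Si⁴⁺ < Al³⁺ < Mg²⁺ < Ca²⁺ < K⁺ < Cs⁺ < I⁻. The 6th smallest is Cs⁺.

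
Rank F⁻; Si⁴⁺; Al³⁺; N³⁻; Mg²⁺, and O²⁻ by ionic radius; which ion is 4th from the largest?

Mg²⁺

All of these have 10 electrons (isoelectronic). With the same electron cloud, the ion with the most protons pulls it in tightest. Nuclear charges: Si⁴⁺ (Z=14), Al³⁺ (Z=13), Mg²⁺ (Z=12), F⁻ (Z=9), O²⁻ (Z=8), N³⁻ (Z=7). Highest Z is smallest.
So the order is Si⁴⁺ < Al³⁺ < Mg²⁺ < F⁻ < O²⁻ < N³⁻; the 4th-largest ion is Mg²⁺.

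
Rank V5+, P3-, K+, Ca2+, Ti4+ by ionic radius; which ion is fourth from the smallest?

These species are isoelectronic with 18 electrons. The only difference is the number of protons: V5+ (Z=23), Ti4+ (Z=22), Ca2+ (Z=20), K+ (Z=19), P3- (Z=15). The strongest nuclear pull (V5+) gives the smallest ion.
Ordering: V5+ < Ti4+ < Ca2+ < K+ < P3-. The fourth smallest is K+.

K+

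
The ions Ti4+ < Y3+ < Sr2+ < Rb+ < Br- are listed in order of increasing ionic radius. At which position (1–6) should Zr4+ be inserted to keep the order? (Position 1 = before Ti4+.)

2

First list Z and electron count for each: Ti4+ (Z=22, 18 e⁻), Zr4+ (Z=40, 36 e⁻), Y3+ (Z=39, 36 e⁻), Sr2+ (Z=38, 36 e⁻), Rb+ (Z=37, 36 e⁻), Br- (Z=35, 36 e⁻). Ti4+ < Zr4+ (same group, period 4 vs 5); Zr4+ < Y3+ (both 36 e⁻, Z=40>39); Y3+ < Sr2+ (both 36 e⁻, Z=39>38); Sr2+ < Rb+ (both 36 e⁻, Z=38>37); Rb+ < Br- (both 36 e⁻, Z=37>35).
Merged order: Ti4+ < Zr4+ < Y3+ < Sr2+ < Rb+ < Br- — Zr4+ is number 2.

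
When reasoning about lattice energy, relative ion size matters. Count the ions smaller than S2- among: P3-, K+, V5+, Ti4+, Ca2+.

4

Each ion has 18 electrons. The ranking follows nuclear charge in reverse — greater Z gives a smaller radius. V5+ (Z=23), Ti4+ (Z=22), Ca2+ (Z=20), K+ (Z=19), S2- (Z=16), P3- (Z=15).
Overall: V5+ < Ti4+ < Ca2+ < K+ < S2- < P3-. S2- has 4 below it and 1 above. That's 4.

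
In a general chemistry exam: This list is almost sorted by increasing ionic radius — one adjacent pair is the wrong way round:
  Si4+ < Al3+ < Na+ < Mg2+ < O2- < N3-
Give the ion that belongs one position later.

Na+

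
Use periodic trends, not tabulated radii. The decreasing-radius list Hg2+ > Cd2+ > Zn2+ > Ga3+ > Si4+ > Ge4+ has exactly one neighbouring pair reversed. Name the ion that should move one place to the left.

Ge4+

The pair Si4+, Ge4+ is the wrong way round — Si4+ and Ge4+ are in one column with the same charge; the lighter period-3 ion has one fewer shell and is smaller. All other adjacent pairs agree with periodic trends, so Ge4+ is the misplaced ion.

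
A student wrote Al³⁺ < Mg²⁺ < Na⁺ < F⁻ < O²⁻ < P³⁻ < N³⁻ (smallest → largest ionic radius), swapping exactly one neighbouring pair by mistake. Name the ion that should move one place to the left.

N³⁻

Scanning neighbour by neighbour, only P³⁻/N³⁻ violates a trend: both in group 15 with the same charge; N³⁻ (period 2) has the smaller radius. That makes N³⁻ the one sitting a position late relative to where it belongs.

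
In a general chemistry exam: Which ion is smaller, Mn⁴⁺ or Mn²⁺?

These are all Mn ions. Removing more electrons (higher positive charge) pulls the remaining electrons in closer, so Mn⁴⁺ is smallest and Mn²⁺ is largest.

Mn⁴⁺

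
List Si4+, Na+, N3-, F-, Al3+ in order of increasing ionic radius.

Si4+ < Al3+ < Na+ < F- < N3-

Each ion has 10 electrons. The ranking follows nuclear charge in reverse — greater Z gives a smaller radius. Si4+ (Z=14), Al3+ (Z=13), Na+ (Z=11), F- (Z=9), N3- (Z=7).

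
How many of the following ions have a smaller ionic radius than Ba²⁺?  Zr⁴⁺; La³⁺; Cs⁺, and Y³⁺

Zr⁴⁺ has 36 e⁻ (Z=40), Y³⁺ has 36 e⁻ (Z=39), La³⁺ has 54 e⁻ (Z=57), Ba²⁺ has 54 e⁻ (Z=56), Cs⁺ has 54 e⁻ (Z=55). Zr⁴⁺ < Y³⁺ (isoelectronic, higher Z=40 is smaller); Y³⁺ < La³⁺ (same group, period 5 vs 6); La³⁺ < Ba²⁺ (isoelectronic, higher Z=57 is smaller); Ba²⁺ < Cs⁺ (both 54 e⁻, Z=56>55).
Overall: Zr⁴⁺ < Y³⁺ < La³⁺ < Ba²⁺ < Cs⁺. Ba²⁺ has 3 below it and 1 above. That's 3.

3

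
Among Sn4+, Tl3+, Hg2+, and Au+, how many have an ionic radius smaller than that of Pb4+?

1

Tabulating Z and e⁻: Sn4+: 46 e⁻, Z=50, Pb4+: 78 e⁻, Z=82, Tl3+: 78 e⁻, Z=81, Hg2+: 78 e⁻, Z=80, Au+: 78 e⁻, Z=79. Sn4+ < Pb4+ (same group, 1 shell fewer); Pb4+ < Tl3+ (isoelectronic, higher Z=82 is smaller); Tl3+ < Hg2+ (isoelectronic, higher Z=81 is smaller); Hg2+ < Au+ (both 78 e⁻, Z=80>79).
Ordering all of them (including Pb4+) by radius gives Sn4+ < Pb4+ < Tl3+ < Hg2+ < Au+. So 1 is smaller.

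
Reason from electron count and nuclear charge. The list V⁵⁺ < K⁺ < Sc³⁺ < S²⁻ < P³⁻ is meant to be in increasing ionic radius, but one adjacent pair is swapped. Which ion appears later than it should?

Scanning neighbour by neighbour, only K⁺/Sc³⁺ violates a trend: both have 18 electrons but Z(Sc)=21 > Z(K)=19, so Sc³⁺ should be the smaller of the two. That makes Sc³⁺ the one sitting a position late relative to where it belongs.

Sc³⁺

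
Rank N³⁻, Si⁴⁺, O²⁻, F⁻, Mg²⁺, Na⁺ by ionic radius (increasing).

All of these have 10 electrons (isoelectronic). With the same electron cloud, the ion with the most protons pulls it in tightest. Nuclear charges: Si⁴⁺ (Z=14), Mg²⁺ (Z=12), Na⁺ (Z=11), F⁻ (Z=9), O²⁻ (Z=8), N³⁻ (Z=7). Highest Z is smallest.

Si⁴⁺ < Mg²⁺ < Na⁺ < F⁻ < O²⁻ < N³⁻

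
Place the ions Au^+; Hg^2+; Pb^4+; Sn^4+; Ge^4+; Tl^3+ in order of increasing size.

Ge^4+ < Sn^4+ < Pb^4+ < Tl^3+ < Hg^2+ < Au^+

First list Z and electron count for each: Ge^4+ has 28 e⁻ (Z=32), Sn^4+ has 46 e⁻ (Z=50), Pb^4+ has 78 e⁻ (Z=82), Tl^3+ has 78 e⁻ (Z=81), Hg^2+ has 78 e⁻ (Z=80), Au^+ has 78 e⁻ (Z=79). Ge^4+ < Sn^4+ (same group, 1 shell fewer); Sn^4+ < Pb^4+ (same group, period 5 vs 6); Pb^4+ < Tl^3+ (isoelectronic, higher Z=82 is smaller); Tl^3+ < Hg^2+ (isoelectronic, higher Z=81 is smaller); Hg^2+ < Au^+ (isoelectronic, higher Z=80 is smaller).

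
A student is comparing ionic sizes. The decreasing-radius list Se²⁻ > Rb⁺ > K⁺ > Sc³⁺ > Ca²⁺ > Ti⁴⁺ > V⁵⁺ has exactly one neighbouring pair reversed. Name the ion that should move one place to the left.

Scanning neighbour by neighbour, only Sc³⁺/Ca²⁺ violates a trend: Sc³⁺ and Ca²⁺ share 18 electrons; the higher nuclear charge on Sc (Z=21) contracts it more, so Sc³⁺ < Ca²⁺. That makes Ca²⁺ the one sitting a position late relative to where it belongs.

Ca²⁺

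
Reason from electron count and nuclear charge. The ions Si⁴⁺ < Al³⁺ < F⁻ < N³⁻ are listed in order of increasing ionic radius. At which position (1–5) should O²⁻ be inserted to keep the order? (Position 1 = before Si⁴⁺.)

4

Isoelectronic series (10 e⁻ each). Size is set by nuclear charge: more protons means a smaller ion. Si⁴⁺ (Z=14), Al³⁺ (Z=13), F⁻ (Z=9), O²⁻ (Z=8), N³⁻ (Z=7).
Putting O²⁻ in gives Si⁴⁺ < Al³⁺ < F⁻ < O²⁻ < N³⁻; it lands at slot 4.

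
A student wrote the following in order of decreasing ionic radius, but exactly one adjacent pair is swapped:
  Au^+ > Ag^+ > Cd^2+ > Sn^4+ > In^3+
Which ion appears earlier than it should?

Sn^4+

Scanning neighbour by neighbour, only Sn^4+/In^3+ violates a trend: both have 46 electrons but Z(Sn)=50 > Z(In)=49, so Sn^4+ should be the smaller of the two. That makes Sn^4+ the one sitting a position early relative to where it belongs.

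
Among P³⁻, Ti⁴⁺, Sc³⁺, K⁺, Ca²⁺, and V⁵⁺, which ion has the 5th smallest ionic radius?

Isoelectronic series (18 e⁻ each). Size is set by nuclear charge: more protons means a smaller ion. V⁵⁺ (Z=23), Ti⁴⁺ (Z=22), Sc³⁺ (Z=21), Ca²⁺ (Z=20), K⁺ (Z=19), P³⁻ (Z=15).
Full ascending order: V⁵⁺ < Ti⁴⁺ < Sc³⁺ < Ca²⁺ < K⁺ < P³⁻. Counting from the smallest, position 5 is K⁺.

K⁺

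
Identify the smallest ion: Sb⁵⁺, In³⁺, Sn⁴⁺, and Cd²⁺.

Sb⁵⁺

All of these have 46 electrons (isoelectronic). With the same electron cloud, the ion with the most protons pulls it in tightest. Nuclear charges: Sb⁵⁺ (Z=51), Sn⁴⁺ (Z=50), In³⁺ (Z=49), Cd²⁺ (Z=48). Highest Z is smallest.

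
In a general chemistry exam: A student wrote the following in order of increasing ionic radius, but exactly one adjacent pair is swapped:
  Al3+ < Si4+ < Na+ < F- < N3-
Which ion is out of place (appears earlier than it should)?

Scanning neighbour by neighbour, only Al3+/Si4+ violates a trend: both have 10 electrons but Z(Si)=14 > Z(Al)=13, so Si4+ should be the smaller of the two. That makes Al3+ the one sitting a position early relative to where it belongs.

Al3+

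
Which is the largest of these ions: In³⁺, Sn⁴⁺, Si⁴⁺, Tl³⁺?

Tl³⁺

Si⁴⁺ (Z=14, 10 e⁻), Sn⁴⁺ (Z=50, 46 e⁻), In³⁺ (Z=49, 46 e⁻), Tl³⁺ (Z=81, 78 e⁻). Si⁴⁺ < Sn⁴⁺ (same group, period 3 vs 5); Sn⁴⁺ < In³⁺ (both 46 e⁻, Z=50>49); In³⁺ < Tl³⁺ (same group, 1 shell fewer).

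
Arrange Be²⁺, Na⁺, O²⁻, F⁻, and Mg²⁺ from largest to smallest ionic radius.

Tabulating Z and e⁻: Be²⁺ has 2 e⁻ (Z=4), Mg²⁺ has 10 e⁻ (Z=12), Na⁺ has 10 e⁻ (Z=11), F⁻ has 10 e⁻ (Z=9), O²⁻ has 10 e⁻ (Z=8). Be²⁺ < Mg²⁺ (same group, 1 shell fewer); Mg²⁺ < Na⁺ (isoelectronic, higher Z=12 is smaller); Na⁺ < F⁻ (isoelectronic, higher Z=11 is smaller); F⁻ < O²⁻ (both 10 e⁻, Z=9>8).

O²⁻ > F⁻ > Na⁺ > Mg²⁺ > Be²⁺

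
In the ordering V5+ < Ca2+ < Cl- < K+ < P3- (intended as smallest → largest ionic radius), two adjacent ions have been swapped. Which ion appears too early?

Cl-

Compare adjacent ions: both have 18 electrons but Z(K)=19 > Z(Cl)=17, so K+ should be the smaller of the two — yet in this increasing list Cl- sits before K+. Nothing else is reversed, so Cl- should move one place to the right.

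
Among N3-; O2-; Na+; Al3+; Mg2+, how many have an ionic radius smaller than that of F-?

All of these have 10 electrons (isoelectronic). With the same electron cloud, the ion with the most protons pulls it in tightest. Nuclear charges: Al3+ (Z=13), Mg2+ (Z=12), Na+ (Z=11), F- (Z=9), O2- (Z=8), N3- (Z=7). Highest Z is smallest.
Ordering all of them (including F-) by radius gives Al3+ < Mg2+ < Na+ < F- < O2- < N3-. That's 3.

3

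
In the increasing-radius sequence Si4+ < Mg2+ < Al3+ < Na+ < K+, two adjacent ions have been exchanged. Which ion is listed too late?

The pair Mg2+, Al3+ is the wrong way round — they are isoelectronic (10 e⁻) and Al has more protons than Mg (13 vs 12), making Al3+ smaller. All other adjacent pairs agree with periodic trends, so Al3+ is the misplaced ion.

Al3+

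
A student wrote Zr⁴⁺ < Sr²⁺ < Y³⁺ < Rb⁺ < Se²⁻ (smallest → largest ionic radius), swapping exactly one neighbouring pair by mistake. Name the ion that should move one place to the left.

Y³⁺

Compare adjacent ions: both have 36 electrons but Z(Y)=39 > Z(Sr)=38, so Y³⁺ should be the smaller of the two — yet in this increasing list Sr²⁺ sits before Y³⁺. Nothing else is reversed, so Y³⁺ should move one place to the left.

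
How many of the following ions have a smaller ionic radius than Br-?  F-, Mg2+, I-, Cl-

3

Mg2+ (Z=12, 10 e⁻), F- (Z=9, 10 e⁻), Cl- (Z=17, 18 e⁻), Br- (Z=35, 36 e⁻), I- (Z=53, 54 e⁻). Mg2+ < F- (isoelectronic, higher Z=12 is smaller); F- < Cl- (same group, period 2 vs 3); Cl- < Br- (same group, period 3 vs 4); Br- < I- (same group, 1 shell fewer).
Overall: Mg2+ < F- < Cl- < Br- < I-. Br- has 3 below it and 1 above. So 3 are smaller.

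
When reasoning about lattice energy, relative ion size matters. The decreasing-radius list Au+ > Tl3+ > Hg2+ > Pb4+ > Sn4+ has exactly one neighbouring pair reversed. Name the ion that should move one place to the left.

Hg2+

The pair Tl3+, Hg2+ is the wrong way round — both have 78 electrons but Z(Tl)=81 > Z(Hg)=80, so Tl3+ should be the smaller of the two. All other adjacent pairs agree with periodic trends, so Hg2+ is the misplaced ion.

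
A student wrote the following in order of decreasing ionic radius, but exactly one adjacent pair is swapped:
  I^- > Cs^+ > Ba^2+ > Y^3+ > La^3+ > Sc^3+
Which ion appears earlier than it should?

Y^3+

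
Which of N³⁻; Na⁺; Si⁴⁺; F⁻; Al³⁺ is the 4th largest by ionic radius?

Al³⁺

All of these have 10 electrons (isoelectronic). With the same electron cloud, the ion with the most protons pulls it in tightest. Nuclear charges: Si⁴⁺ (Z=14), Al³⁺ (Z=13), Na⁺ (Z=11), F⁻ (Z=9), N³⁻ (Z=7). Highest Z is smallest.
Ordering: Si⁴⁺ < Al³⁺ < Na⁺ < F⁻ < N³⁻. The 4th largest is Al³⁺.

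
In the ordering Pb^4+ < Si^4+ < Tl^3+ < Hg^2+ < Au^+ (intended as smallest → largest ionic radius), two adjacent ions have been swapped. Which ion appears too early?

Scanning neighbour by neighbour, only Pb^4+/Si^4+ violates a trend: same group and charge — period 3 sits above period 6, so Si^4+ is smaller. That makes Pb^4+ the one sitting a position early relative to where it belongs.

Pb^4+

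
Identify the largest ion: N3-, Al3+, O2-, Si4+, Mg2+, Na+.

N3-

All of these have 10 electrons (isoelectronic). With the same electron cloud, the ion with the most protons pulls it in tightest. Nuclear charges: Si4+ (Z=14), Al3+ (Z=13), Mg2+ (Z=12), Na+ (Z=11), O2- (Z=8), N3- (Z=7). Highest Z is smallest.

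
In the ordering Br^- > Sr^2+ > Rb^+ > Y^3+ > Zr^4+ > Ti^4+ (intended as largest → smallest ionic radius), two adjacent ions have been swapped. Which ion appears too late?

Rb^+

Check each adjacent pair. Sr^2+ and Rb^+ are reversed: they are isoelectronic (36 e⁻) and Sr has more protons than Rb (38 vs 37), making Sr^2+ smaller. No other neighbouring pair contradicts the periodic trends, so Rb^+ is the ion listed too late.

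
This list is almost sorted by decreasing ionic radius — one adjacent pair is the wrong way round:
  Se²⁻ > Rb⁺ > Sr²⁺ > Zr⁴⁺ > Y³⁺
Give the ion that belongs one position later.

Zr⁴⁺

Check each adjacent pair. Zr⁴⁺ and Y³⁺ are reversed: both have 36 electrons but Z(Zr)=40 > Z(Y)=39, so Zr⁴⁺ should be the smaller of the two. No other neighbouring pair contradicts the periodic trends, so Zr⁴⁺ is the ion listed too early.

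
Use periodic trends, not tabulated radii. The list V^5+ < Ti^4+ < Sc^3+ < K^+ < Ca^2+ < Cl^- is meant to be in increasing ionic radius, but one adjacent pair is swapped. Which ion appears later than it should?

The pair K^+, Ca^2+ is the wrong way round — both have 18 electrons but Z(Ca)=20 > Z(K)=19, so Ca^2+ should be the smaller of the two. All other adjacent pairs agree with periodic trends, so Ca^2+ is the misplaced ion.

Ca^2+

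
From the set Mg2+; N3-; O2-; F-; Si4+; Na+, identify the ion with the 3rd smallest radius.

Each ion has 10 electrons. The ranking follows nuclear charge in reverse — greater Z gives a smaller radius. Si4+ (Z=14), Mg2+ (Z=12), Na+ (Z=11), F- (Z=9), O2- (Z=8), N3- (Z=7).
Ordering: Si4+ < Mg2+ < Na+ < F- < O2- < N3-. The 3rd smallest is Na+.

Na+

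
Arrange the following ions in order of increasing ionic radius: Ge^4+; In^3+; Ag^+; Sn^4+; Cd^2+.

Ge^4+ < Sn^4+ < In^3+ < Cd^2+ < Ag^+

Ge^4+ (Z=32, 28 e⁻), Sn^4+ (Z=50, 46 e⁻), In^3+ (Z=49, 46 e⁻), Cd^2+ (Z=48, 46 e⁻), Ag^+ (Z=47, 46 e⁻). Ge^4+ < Sn^4+ (same group, 1 shell fewer); Sn^4+ < In^3+ (isoelectronic, higher Z=50 is smaller); In^3+ < Cd^2+ (isoelectronic, higher Z=49 is smaller); Cd^2+ < Ag^+ (both 46 e⁻, Z=48>47).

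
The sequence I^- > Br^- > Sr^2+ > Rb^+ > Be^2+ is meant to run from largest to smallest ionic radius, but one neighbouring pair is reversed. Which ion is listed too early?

Sr^2+

Scanning neighbour by neighbour, only Sr^2+/Rb^+ violates a trend: Sr^2+ and Rb^+ share 36 electrons; the higher nuclear charge on Sr (Z=38) contracts it more, so Sr^2+ < Rb^+. That makes Sr^2+ the one sitting a position early relative to where it belongs.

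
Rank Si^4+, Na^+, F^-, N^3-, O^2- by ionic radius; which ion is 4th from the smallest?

O^2-

Isoelectronic series (10 e⁻ each). Size is set by nuclear charge: more protons means a smaller ion. Si^4+ (Z=14), Na^+ (Z=11), F^- (Z=9), O^2- (Z=8), N^3- (Z=7).
Ordering: Si^4+ < Na^+ < F^- < O^2- < N^3-. The 4th smallest is O^2-.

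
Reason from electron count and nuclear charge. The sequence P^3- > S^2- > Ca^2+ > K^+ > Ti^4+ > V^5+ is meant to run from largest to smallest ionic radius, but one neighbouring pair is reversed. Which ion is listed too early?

Ca^2+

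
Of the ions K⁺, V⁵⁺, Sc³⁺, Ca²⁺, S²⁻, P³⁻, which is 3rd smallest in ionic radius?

Each ion has 18 electrons. The ranking follows nuclear charge in reverse — greater Z gives a smaller radius. V⁵⁺ (Z=23), Sc³⁺ (Z=21), Ca²⁺ (Z=20), K⁺ (Z=19), S²⁻ (Z=16), P³⁻ (Z=15).
Ordering: V⁵⁺ < Sc³⁺ < Ca²⁺ < K⁺ < S²⁻ < P³⁻. The 3rd smallest is Ca²⁺.

Ca²⁺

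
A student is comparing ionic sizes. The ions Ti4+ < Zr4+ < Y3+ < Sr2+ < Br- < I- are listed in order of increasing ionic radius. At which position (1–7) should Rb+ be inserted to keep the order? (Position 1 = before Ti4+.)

5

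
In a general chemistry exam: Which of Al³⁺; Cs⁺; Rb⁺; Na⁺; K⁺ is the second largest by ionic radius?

Rb⁺

First list Z and electron count for each: Al³⁺: 10 e⁻, Z=13, Na⁺: 10 e⁻, Z=11, K⁺: 18 e⁻, Z=19, Rb⁺: 36 e⁻, Z=37, Cs⁺: 54 e⁻, Z=55. Al³⁺ < Na⁺ (isoelectronic, higher Z=13 is smaller); Na⁺ < K⁺ (same group, 1 shell fewer); K⁺ < Rb⁺ (same group, period 4 vs 5); Rb⁺ < Cs⁺ (same group, period 5 vs 6).
So the order is Al³⁺ < Na⁺ < K⁺ < Rb⁺ < Cs⁺; the 2nd-largest ion is Rb⁺.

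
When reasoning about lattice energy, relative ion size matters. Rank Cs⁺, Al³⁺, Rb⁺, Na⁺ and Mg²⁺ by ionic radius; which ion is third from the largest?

Tabulating Z and e⁻: Al³⁺: 10 e⁻, Z=13, Mg²⁺: 10 e⁻, Z=12, Na⁺: 10 e⁻, Z=11, Rb⁺: 36 e⁻, Z=37, Cs⁺: 54 e⁻, Z=55. Al³⁺ < Mg²⁺ (both 10 e⁻, Z=13>12); Mg²⁺ < Na⁺ (both 10 e⁻, Z=12>11); Na⁺ < Rb⁺ (same group, 2 shells fewer); Rb⁺ < Cs⁺ (same group, period 5 vs 6).
Full ascending order: Al³⁺ < Mg²⁺ < Na⁺ < Rb⁺ < Cs⁺. Counting from the largest, position 3 is Na⁺.

Na⁺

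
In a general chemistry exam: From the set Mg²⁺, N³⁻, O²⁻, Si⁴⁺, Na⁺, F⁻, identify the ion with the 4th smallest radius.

F⁻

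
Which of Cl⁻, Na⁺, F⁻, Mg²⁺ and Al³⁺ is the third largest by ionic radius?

Na⁺

Work out protons and electrons: Al³⁺ (Z=13, 10 e⁻), Mg²⁺ (Z=12, 10 e⁻), Na⁺ (Z=11, 10 e⁻), F⁻ (Z=9, 10 e⁻), Cl⁻ (Z=17, 18 e⁻). Al³⁺ < Mg²⁺ (isoelectronic, higher Z=13 is smaller); Mg²⁺ < Na⁺ (isoelectronic, higher Z=12 is smaller); Na⁺ < F⁻ (isoelectronic, higher Z=11 is smaller); F⁻ < Cl⁻ (same group, 1 shell fewer).
Ordering: Al³⁺ < Mg²⁺ < Na⁺ < F⁻ < Cl⁻. The third largest is Na⁺.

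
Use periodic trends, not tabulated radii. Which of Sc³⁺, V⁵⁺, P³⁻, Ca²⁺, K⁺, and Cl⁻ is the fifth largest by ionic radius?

Sc³⁺

These species are isoelectronic with 18 electrons. The only difference is the number of protons: V⁵⁺ (Z=23), Sc³⁺ (Z=21), Ca²⁺ (Z=20), K⁺ (Z=19), Cl⁻ (Z=17), P³⁻ (Z=15). The strongest nuclear pull (V⁵⁺) gives the smallest ion.
Full ascending order: V⁵⁺ < Sc³⁺ < Ca²⁺ < K⁺ < Cl⁻ < P³⁻. Counting from the largest, position 5 is Sc³⁺.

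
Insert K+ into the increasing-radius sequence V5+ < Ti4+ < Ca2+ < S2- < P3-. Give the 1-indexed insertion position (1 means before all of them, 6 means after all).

4

Each ion has 18 electrons. The ranking follows nuclear charge in reverse — greater Z gives a smaller radius. V5+ (Z=23), Ti4+ (Z=22), Ca2+ (Z=20), K+ (Z=19), S2- (Z=16), P3- (Z=15).
With K+ included the full order is V5+ < Ti4+ < Ca2+ < K+ < S2- < P3-, so it takes position 4.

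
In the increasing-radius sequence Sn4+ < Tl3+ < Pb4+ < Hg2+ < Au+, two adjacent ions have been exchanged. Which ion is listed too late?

The pair Tl3+, Pb4+ is the wrong way round — Pb4+ and Tl3+ share 78 electrons; the higher nuclear charge on Pb (Z=82) contracts it more, so Pb4+ < Tl3+. All other adjacent pairs agree with periodic trends, so Pb4+ is the misplaced ion.

Pb4+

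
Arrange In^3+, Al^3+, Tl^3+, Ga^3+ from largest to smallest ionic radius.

Tl^3+ > In^3+ > Ga^3+ > Al^3+

These ions sit in one column with identical charge. Each step down the periodic table adds a principal shell, increasing the radius.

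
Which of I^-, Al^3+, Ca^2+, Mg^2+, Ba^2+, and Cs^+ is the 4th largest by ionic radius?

Ca^2+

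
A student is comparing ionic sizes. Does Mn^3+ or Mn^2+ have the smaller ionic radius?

Mn^3+

Same element, different charge: the more highly charged cation has fewer electrons and a greater effective nuclear charge per electron, making Mn^3+ the smallest.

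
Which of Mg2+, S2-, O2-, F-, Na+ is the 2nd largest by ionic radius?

O2-

Work out protons and electrons: Mg2+ (Z=12, 10 e⁻), Na+ (Z=11, 10 e⁻), F- (Z=9, 10 e⁻), O2- (Z=8, 10 e⁻), S2- (Z=16, 18 e⁻). Mg2+ < Na+ (both 10 e⁻, Z=12>11); Na+ < F- (isoelectronic, higher Z=11 is smaller); F- < O2- (isoelectronic, higher Z=9 is smaller); O2- < S2- (same group, 1 shell fewer).
So the order is Mg2+ < Na+ < F- < O2- < S2-; the 2nd-largest ion is O2-.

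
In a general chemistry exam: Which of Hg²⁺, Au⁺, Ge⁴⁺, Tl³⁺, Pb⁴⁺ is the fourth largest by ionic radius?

Pb⁴⁺

Electron counts and nuclear charges: Ge⁴⁺: 28 e⁻, Z=32, Pb⁴⁺: 78 e⁻, Z=82, Tl³⁺: 78 e⁻, Z=81, Hg²⁺: 78 e⁻, Z=80, Au⁺: 78 e⁻, Z=79. Ge⁴⁺ < Pb⁴⁺ (same group, period 4 vs 6); Pb⁴⁺ < Tl³⁺ (both 78 e⁻, Z=82>81); Tl³⁺ < Hg²⁺ (isoelectronic, higher Z=81 is smaller); Hg²⁺ < Au⁺ (both 78 e⁻, Z=80>79).
So the order is Ge⁴⁺ < Pb⁴⁺ < Tl³⁺ < Hg²⁺ < Au⁺; the 4th-largest ion is Pb⁴⁺.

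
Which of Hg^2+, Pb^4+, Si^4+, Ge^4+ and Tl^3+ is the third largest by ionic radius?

Pb^4+

Electron counts and nuclear charges: Si^4+ has 10 e⁻ (Z=14), Ge^4+ has 28 e⁻ (Z=32), Pb^4+ has 78 e⁻ (Z=82), Tl^3+ has 78 e⁻ (Z=81), Hg^2+ has 78 e⁻ (Z=80). Si^4+ < Ge^4+ (same group, period 3 vs 4); Ge^4+ < Pb^4+ (same group, period 4 vs 6); Pb^4+ < Tl^3+ (both 78 e⁻, Z=82>81); Tl^3+ < Hg^2+ (both 78 e⁻, Z=81>80).
That gives Si^4+ < Ge^4+ < Pb^4+ < Tl^3+ < Hg^2+. From the largest end, number 3 is Pb^4+.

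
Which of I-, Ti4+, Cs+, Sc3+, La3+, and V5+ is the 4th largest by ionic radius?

Sc3+

Tabulating Z and e⁻: V5+ has 18 e⁻ (Z=23), Ti4+ has 18 e⁻ (Z=22), Sc3+ has 18 e⁻ (Z=21), La3+ has 54 e⁻ (Z=57), Cs+ has 54 e⁻ (Z=55), I- has 54 e⁻ (Z=53). V5+ < Ti4+ (isoelectronic, higher Z=23 is smaller); Ti4+ < Sc3+ (isoelectronic, higher Z=22 is smaller); Sc3+ < La3+ (same group, period 4 vs 6); La3+ < Cs+ (both 54 e⁻, Z=57>55); Cs+ < I- (both 54 e⁻, Z=55>53).
Ordering: V5+ < Ti4+ < Sc3+ < La3+ < Cs+ < I-. The 4th largest is Sc3+.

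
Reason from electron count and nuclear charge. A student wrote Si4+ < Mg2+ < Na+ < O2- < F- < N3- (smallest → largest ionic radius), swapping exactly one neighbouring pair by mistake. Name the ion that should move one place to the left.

F-

Scanning neighbour by neighbour, only O2-/F- violates a trend: F- and O2- share 10 electrons; the higher nuclear charge on F (Z=9) contracts it more, so F- < O2-. That makes F- the one sitting a position late relative to where it belongs.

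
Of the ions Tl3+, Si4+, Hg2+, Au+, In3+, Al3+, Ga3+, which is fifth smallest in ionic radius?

First list Z and electron count for each: Si4+ (Z=14, 10 e⁻), Al3+ (Z=13, 10 e⁻), Ga3+ (Z=31, 28 e⁻), In3+ (Z=49, 46 e⁻), Tl3+ (Z=81, 78 e⁻), Hg2+ (Z=80, 78 e⁻), Au+ (Z=79, 78 e⁻). Si4+ < Al3+ (both 10 e⁻, Z=14>13); Al3+ < Ga3+ (same group, period 3 vs 4); Ga3+ < In3+ (same group, period 4 vs 5); In3+ < Tl3+ (same group, 1 shell fewer); Tl3+ < Hg2+ (both 78 e⁻, Z=81>80); Hg2+ < Au+ (both 78 e⁻, Z=80>79).
Ordering: Si4+ < Al3+ < Ga3+ < In3+ < Tl3+ < Hg2+ < Au+. The fifth smallest is Tl3+.

Tl3+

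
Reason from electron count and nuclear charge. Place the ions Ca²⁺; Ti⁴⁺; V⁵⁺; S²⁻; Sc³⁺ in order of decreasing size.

S²⁻ > Ca²⁺ > Sc³⁺ > Ti⁴⁺ > V⁵⁺

Each ion has 18 electrons. The ranking follows nuclear charge in reverse — greater Z gives a smaller radius. V⁵⁺ (Z=23), Ti⁴⁺ (Z=22), Sc³⁺ (Z=21), Ca²⁺ (Z=20), S²⁻ (Z=16).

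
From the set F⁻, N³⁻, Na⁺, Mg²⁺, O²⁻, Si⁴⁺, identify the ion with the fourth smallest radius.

F⁻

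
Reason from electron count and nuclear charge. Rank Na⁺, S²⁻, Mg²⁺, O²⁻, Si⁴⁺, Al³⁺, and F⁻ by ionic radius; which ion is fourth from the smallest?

First list Z and electron count for each: Si⁴⁺: 10 e⁻, Z=14, Al³⁺: 10 e⁻, Z=13, Mg²⁺: 10 e⁻, Z=12, Na⁺: 10 e⁻, Z=11, F⁻: 10 e⁻, Z=9, O²⁻: 10 e⁻, Z=8, S²⁻: 18 e⁻, Z=16. Si⁴⁺ < Al³⁺ (isoelectronic, higher Z=14 is smaller); Al³⁺ < Mg²⁺ (both 10 e⁻, Z=13>12); Mg²⁺ < Na⁺ (isoelectronic, higher Z=12 is smaller); Na⁺ < F⁻ (isoelectronic, higher Z=11 is smaller); F⁻ < O²⁻ (isoelectronic, higher Z=9 is smaller); O²⁻ < S²⁻ (same group, 1 shell fewer).
That gives Si⁴⁺ < Al³⁺ < Mg²⁺ < Na⁺ < F⁻ < O²⁻ < S²⁻. From the smallest end, number 4 is Na⁺.

Na⁺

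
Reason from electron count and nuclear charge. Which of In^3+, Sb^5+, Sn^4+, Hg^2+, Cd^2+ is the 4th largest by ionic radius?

Sn^4+

Tabulating Z and e⁻: Sb^5+ has 46 e⁻ (Z=51), Sn^4+ has 46 e⁻ (Z=50), In^3+ has 46 e⁻ (Z=49), Cd^2+ has 46 e⁻ (Z=48), Hg^2+ has 78 e⁻ (Z=80). Sb^5+ < Sn^4+ (both 46 e⁻, Z=51>50); Sn^4+ < In^3+ (isoelectronic, higher Z=50 is smaller); In^3+ < Cd^2+ (isoelectronic, higher Z=49 is smaller); Cd^2+ < Hg^2+ (same group, period 5 vs 6).
That gives Sb^5+ < Sn^4+ < In^3+ < Cd^2+ < Hg^2+. From the largest end, number 4 is Sn^4+.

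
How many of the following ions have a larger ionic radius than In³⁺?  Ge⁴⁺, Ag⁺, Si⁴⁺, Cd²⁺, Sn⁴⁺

2

Tabulating Z and e⁻: Si⁴⁺ (Z=14, 10 e⁻), Ge⁴⁺ (Z=32, 28 e⁻), Sn⁴⁺ (Z=50, 46 e⁻), In³⁺ (Z=49, 46 e⁻), Cd²⁺ (Z=48, 46 e⁻), Ag⁺ (Z=47, 46 e⁻). Si⁴⁺ < Ge⁴⁺ (same group, 1 shell fewer); Ge⁴⁺ < Sn⁴⁺ (same group, period 4 vs 5); Sn⁴⁺ < In³⁺ (isoelectronic, higher Z=50 is smaller); In³⁺ < Cd²⁺ (both 46 e⁻, Z=49>48); Cd²⁺ < Ag⁺ (isoelectronic, higher Z=48 is smaller).
Overall: Si⁴⁺ < Ge⁴⁺ < Sn⁴⁺ < In³⁺ < Cd²⁺ < Ag⁺. In³⁺ has 3 below it and 2 above. Count: 2.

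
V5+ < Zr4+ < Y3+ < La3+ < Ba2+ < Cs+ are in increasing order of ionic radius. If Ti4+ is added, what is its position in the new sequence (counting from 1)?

2

Tabulating Z and e⁻: V5+ has 18 e⁻ (Z=23), Ti4+ has 18 e⁻ (Z=22), Zr4+ has 36 e⁻ (Z=40), Y3+ has 36 e⁻ (Z=39), La3+ has 54 e⁻ (Z=57), Ba2+ has 54 e⁻ (Z=56), Cs+ has 54 e⁻ (Z=55). V5+ < Ti4+ (isoelectronic, higher Z=23 is smaller); Ti4+ < Zr4+ (same group, 1 shell fewer); Zr4+ < Y3+ (both 36 e⁻, Z=40>39); Y3+ < La3+ (same group, period 5 vs 6); La3+ < Ba2+ (isoelectronic, higher Z=57 is smaller); Ba2+ < Cs+ (both 54 e⁻, Z=56>55).
Putting Ti4+ in gives V5+ < Ti4+ < Zr4+ < Y3+ < La3+ < Ba2+ < Cs+; it lands at slot 2.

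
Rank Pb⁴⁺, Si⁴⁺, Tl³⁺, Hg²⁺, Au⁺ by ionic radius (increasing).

Si⁴⁺ < Pb⁴⁺ < Tl³⁺ < Hg²⁺ < Au⁺

First list Z and electron count for each: Si⁴⁺ has 10 e⁻ (Z=14), Pb⁴⁺ has 78 e⁻ (Z=82), Tl³⁺ has 78 e⁻ (Z=81), Hg²⁺ has 78 e⁻ (Z=80), Au⁺ has 78 e⁻ (Z=79). Si⁴⁺ < Pb⁴⁺ (same group, period 3 vs 6); Pb⁴⁺ < Tl³⁺ (isoelectronic, higher Z=82 is smaller); Tl³⁺ < Hg²⁺ (both 78 e⁻, Z=81>80); Hg²⁺ < Au⁺ (both 78 e⁻, Z=80>79).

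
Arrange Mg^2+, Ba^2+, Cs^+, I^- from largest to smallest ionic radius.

Work out protons and electrons: Mg^2+: 10 e⁻, Z=12, Ba^2+: 54 e⁻, Z=56, Cs^+: 54 e⁻, Z=55, I^-: 54 e⁻, Z=53. Mg^2+ < Ba^2+ (same group, 3 shells fewer); Ba^2+ < Cs^+ (both 54 e⁻, Z=56>55); Cs^+ < I^- (both 54 e⁻, Z=55>53).

I^- > Cs^+ > Ba^2+ > Mg^2+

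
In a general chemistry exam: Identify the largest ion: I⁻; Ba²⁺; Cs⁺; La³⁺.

All of these have 54 electrons (isoelectronic). With the same electron cloud, the ion with the most protons pulls it in tightest. Nuclear charges: La³⁺ (Z=57), Ba²⁺ (Z=56), Cs⁺ (Z=55), I⁻ (Z=53). Highest Z is smallest.

I⁻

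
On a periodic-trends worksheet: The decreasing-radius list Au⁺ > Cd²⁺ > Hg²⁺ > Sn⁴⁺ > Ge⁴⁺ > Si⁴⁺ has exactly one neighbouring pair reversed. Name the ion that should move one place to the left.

Hg²⁺

Check each adjacent pair. Cd²⁺ and Hg²⁺ are reversed: same group and charge — period 5 sits above period 6, so Cd²⁺ is smaller. No other neighbouring pair contradicts the periodic trends, so Hg²⁺ is the ion listed too late.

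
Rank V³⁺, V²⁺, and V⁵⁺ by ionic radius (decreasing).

V²⁺ > V³⁺ > V⁵⁺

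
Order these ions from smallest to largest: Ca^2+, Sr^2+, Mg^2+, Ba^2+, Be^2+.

Same group, same charge. Going down the group adds an extra shell of electrons, so the ion gets larger: Be^2+ is highest in the group and smallest.

Be^2+ < Mg^2+ < Ca^2+ < Sr^2+ < Ba^2+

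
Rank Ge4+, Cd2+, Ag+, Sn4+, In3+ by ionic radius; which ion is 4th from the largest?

Sn4+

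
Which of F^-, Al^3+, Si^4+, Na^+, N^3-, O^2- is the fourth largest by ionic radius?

Each ion has 10 electrons. The ranking follows nuclear charge in reverse — greater Z gives a smaller radius. Si^4+ (Z=14), Al^3+ (Z=13), Na^+ (Z=11), F^- (Z=9), O^2- (Z=8), N^3- (Z=7).
Full ascending order: Si^4+ < Al^3+ < Na^+ < F^- < O^2- < N^3-. Counting from the largest, position 4 is Na^+.

Na^+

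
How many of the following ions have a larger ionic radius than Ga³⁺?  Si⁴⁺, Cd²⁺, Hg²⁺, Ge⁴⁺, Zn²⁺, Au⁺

4

First list Z and electron count for each: Si⁴⁺: 10 e⁻, Z=14, Ge⁴⁺: 28 e⁻, Z=32, Ga³⁺: 28 e⁻, Z=31, Zn²⁺: 28 e⁻, Z=30, Cd²⁺: 46 e⁻, Z=48, Hg²⁺: 78 e⁻, Z=80, Au⁺: 78 e⁻, Z=79. Si⁴⁺ < Ge⁴⁺ (same group, 1 shell fewer); Ge⁴⁺ < Ga³⁺ (both 28 e⁻, Z=32>31); Ga³⁺ < Zn²⁺ (both 28 e⁻, Z=31>30); Zn²⁺ < Cd²⁺ (same group, 1 shell fewer); Cd²⁺ < Hg²⁺ (same group, 1 shell fewer); Hg²⁺ < Au⁺ (isoelectronic, higher Z=80 is smaller).
Overall: Si⁴⁺ < Ge⁴⁺ < Ga³⁺ < Zn²⁺ < Cd²⁺ < Hg²⁺ < Au⁺. Ga³⁺ has 2 below it and 4 above. Count: 4.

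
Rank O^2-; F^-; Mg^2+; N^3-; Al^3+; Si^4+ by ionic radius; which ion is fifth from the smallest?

O^2-

Each ion has 10 electrons. The ranking follows nuclear charge in reverse — greater Z gives a smaller radius. Si^4+ (Z=14), Al^3+ (Z=13), Mg^2+ (Z=12), F^- (Z=9), O^2- (Z=8), N^3- (Z=7).
Full ascending order: Si^4+ < Al^3+ < Mg^2+ < F^- < O^2- < N^3-. Counting from the smallest, position 5 is O^2-.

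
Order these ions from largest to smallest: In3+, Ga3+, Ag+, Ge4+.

Ag+ > In3+ > Ga3+ > Ge4+

Electron counts and nuclear charges: Ge4+ (Z=32, 28 e⁻), Ga3+ (Z=31, 28 e⁻), In3+ (Z=49, 46 e⁻), Ag+ (Z=47, 46 e⁻). Ge4+ < Ga3+ (both 28 e⁻, Z=32>31); Ga3+ < In3+ (same group, 1 shell fewer); In3+ < Ag+ (both 46 e⁻, Z=49>47).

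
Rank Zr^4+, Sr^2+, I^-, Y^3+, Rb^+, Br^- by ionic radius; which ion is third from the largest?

Rb^+

Electron counts and nuclear charges: Zr^4+: 36 e⁻, Z=40, Y^3+: 36 e⁻, Z=39, Sr^2+: 36 e⁻, Z=38, Rb^+: 36 e⁻, Z=37, Br^-: 36 e⁻, Z=35, I^-: 54 e⁻, Z=53. Zr^4+ < Y^3+ (both 36 e⁻, Z=40>39); Y^3+ < Sr^2+ (both 36 e⁻, Z=39>38); Sr^2+ < Rb^+ (isoelectronic, higher Z=38 is smaller); Rb^+ < Br^- (both 36 e⁻, Z=37>35); Br^- < I^- (same group, period 4 vs 5).
Ordering: Zr^4+ < Y^3+ < Sr^2+ < Rb^+ < Br^- < I^-. The third largest is Rb^+.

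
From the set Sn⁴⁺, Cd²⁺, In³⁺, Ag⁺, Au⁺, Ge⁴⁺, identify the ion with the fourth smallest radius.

Tabulating Z and e⁻: Ge⁴⁺ has 28 e⁻ (Z=32), Sn⁴⁺ has 46 e⁻ (Z=50), In³⁺ has 46 e⁻ (Z=49), Cd²⁺ has 46 e⁻ (Z=48), Ag⁺ has 46 e⁻ (Z=47), Au⁺ has 78 e⁻ (Z=79). Ge⁴⁺ < Sn⁴⁺ (same group, 1 shell fewer); Sn⁴⁺ < In³⁺ (isoelectronic, higher Z=50 is smaller); In³⁺ < Cd²⁺ (both 46 e⁻, Z=49>48); Cd²⁺ < Ag⁺ (both 46 e⁻, Z=48>47); Ag⁺ < Au⁺ (same group, 1 shell fewer).
So the order is Ge⁴⁺ < Sn⁴⁺ < In³⁺ < Cd²⁺ < Ag⁺ < Au⁺; the 4th-smallest ion is Cd²⁺.

Cd²⁺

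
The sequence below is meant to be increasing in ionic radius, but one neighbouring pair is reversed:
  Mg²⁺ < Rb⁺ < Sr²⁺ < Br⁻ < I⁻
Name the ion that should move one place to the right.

Rb⁺

The pair Rb⁺, Sr²⁺ is the wrong way round — they are isoelectronic (36 e⁻) and Sr has more protons than Rb (38 vs 37), making Sr²⁺ smaller. All other adjacent pairs agree with periodic trends, so Rb⁺ is the misplaced ion.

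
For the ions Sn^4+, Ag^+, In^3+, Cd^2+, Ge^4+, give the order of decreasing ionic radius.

Ag^+ > Cd^2+ > In^3+ > Sn^4+ > Ge^4+

Tabulating Z and e⁻: Ge^4+: 28 e⁻, Z=32, Sn^4+: 46 e⁻, Z=50, In^3+: 46 e⁻, Z=49, Cd^2+: 46 e⁻, Z=48, Ag^+: 46 e⁻, Z=47. Ge^4+ < Sn^4+ (same group, period 4 vs 5); Sn^4+ < In^3+ (isoelectronic, higher Z=50 is smaller); In^3+ < Cd^2+ (isoelectronic, higher Z=49 is smaller); Cd^2+ < Ag^+ (isoelectronic, higher Z=48 is smaller).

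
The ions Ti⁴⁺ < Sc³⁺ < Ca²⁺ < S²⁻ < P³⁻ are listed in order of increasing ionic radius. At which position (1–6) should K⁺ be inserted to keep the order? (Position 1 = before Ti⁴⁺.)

4

All of these have 18 electrons (isoelectronic). With the same electron cloud, the ion with the most protons pulls it in tightest. Nuclear charges: Ti⁴⁺ (Z=22), Sc³⁺ (Z=21), Ca²⁺ (Z=20), K⁺ (Z=19), S²⁻ (Z=16), P³⁻ (Z=15). Highest Z is smallest.
Merged order: Ti⁴⁺ < Sc³⁺ < Ca²⁺ < K⁺ < S²⁻ < P³⁻ — K⁺ is number 4.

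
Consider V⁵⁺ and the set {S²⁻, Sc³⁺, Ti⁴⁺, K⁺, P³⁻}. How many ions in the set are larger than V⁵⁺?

5

Isoelectronic series (18 e⁻ each). Size is set by nuclear charge: more protons means a smaller ion. V⁵⁺ (Z=23), Ti⁴⁺ (Z=22), Sc³⁺ (Z=21), K⁺ (Z=19), S²⁻ (Z=16), P³⁻ (Z=15).
Placing each against V⁵⁺: smaller — none; larger — Ti⁴⁺, Sc³⁺, K⁺, S²⁻, P³⁻. Count: 5.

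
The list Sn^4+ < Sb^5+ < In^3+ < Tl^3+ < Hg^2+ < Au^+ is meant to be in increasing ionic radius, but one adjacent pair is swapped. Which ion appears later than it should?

Sb^5+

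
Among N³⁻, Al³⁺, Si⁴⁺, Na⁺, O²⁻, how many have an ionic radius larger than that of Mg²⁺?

3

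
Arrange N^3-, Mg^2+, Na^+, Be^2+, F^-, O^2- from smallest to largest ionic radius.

Electron counts and nuclear charges: Be^2+: 2 e⁻, Z=4, Mg^2+: 10 e⁻, Z=12, Na^+: 10 e⁻, Z=11, F^-: 10 e⁻, Z=9, O^2-: 10 e⁻, Z=8, N^3-: 10 e⁻, Z=7. Be^2+ < Mg^2+ (same group, 1 shell fewer); Mg^2+ < Na^+ (isoelectronic, higher Z=12 is smaller); Na^+ < F^- (isoelectronic, higher Z=11 is smaller); F^- < O^2- (both 10 e⁻, Z=9>8); O^2- < N^3- (isoelectronic, higher Z=8 is smaller).

Be^2+ < Mg^2+ < Na^+ < F^- < O^2- < N^3-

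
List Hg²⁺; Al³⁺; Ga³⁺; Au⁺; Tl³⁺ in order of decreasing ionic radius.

Au⁺ > Hg²⁺ > Tl³⁺ > Ga³⁺ > Al³⁺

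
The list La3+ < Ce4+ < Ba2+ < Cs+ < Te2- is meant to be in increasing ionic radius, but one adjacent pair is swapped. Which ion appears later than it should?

Check each adjacent pair. La3+ and Ce4+ are reversed: they are isoelectronic (54 e⁻) and Ce has more protons than La (58 vs 57), making Ce4+ smaller. No other neighbouring pair contradicts the periodic trends, so Ce4+ is the ion listed too late.

Ce4+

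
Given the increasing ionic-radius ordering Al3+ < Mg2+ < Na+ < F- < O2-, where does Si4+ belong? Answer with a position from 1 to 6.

All of these have 10 electrons (isoelectronic). With the same electron cloud, the ion with the most protons pulls it in tightest. Nuclear charges: Si4+ (Z=14), Al3+ (Z=13), Mg2+ (Z=12), Na+ (Z=11), F- (Z=9), O2- (Z=8). Highest Z is smallest.
Putting Si4+ in gives Si4+ < Al3+ < Mg2+ < Na+ < F- < O2-; it lands at slot 1.

1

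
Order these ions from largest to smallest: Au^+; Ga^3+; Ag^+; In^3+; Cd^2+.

First list Z and electron count for each: Ga^3+: 28 e⁻, Z=31, In^3+: 46 e⁻, Z=49, Cd^2+: 46 e⁻, Z=48, Ag^+: 46 e⁻, Z=47, Au^+: 78 e⁻, Z=79. Ga^3+ < In^3+ (same group, 1 shell fewer); In^3+ < Cd^2+ (isoelectronic, higher Z=49 is smaller); Cd^2+ < Ag^+ (both 46 e⁻, Z=48>47); Ag^+ < Au^+ (same group, period 5 vs 6).

Au^+ > Ag^+ > Cd^2+ > In^3+ > Ga^3+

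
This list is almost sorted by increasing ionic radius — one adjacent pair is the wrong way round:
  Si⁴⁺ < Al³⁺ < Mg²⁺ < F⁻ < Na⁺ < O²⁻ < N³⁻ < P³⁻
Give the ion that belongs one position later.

F⁻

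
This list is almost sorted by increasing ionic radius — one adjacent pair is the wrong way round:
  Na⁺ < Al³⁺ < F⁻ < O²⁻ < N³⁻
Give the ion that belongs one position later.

Na⁺

Check each adjacent pair. Na⁺ and Al³⁺ are reversed: both have 10 electrons but Z(Al)=13 > Z(Na)=11, so Al³⁺ should be the smaller of the two. No other neighbouring pair contradicts the periodic trends, so Na⁺ is the ion listed too early.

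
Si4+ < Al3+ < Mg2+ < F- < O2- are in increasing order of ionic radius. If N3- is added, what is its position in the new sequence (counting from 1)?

All of these have 10 electrons (isoelectronic). With the same electron cloud, the ion with the most protons pulls it in tightest. Nuclear charges: Si4+ (Z=14), Al3+ (Z=13), Mg2+ (Z=12), F- (Z=9), O2- (Z=8), N3- (Z=7). Highest Z is smallest.
Putting N3- in gives Si4+ < Al3+ < Mg2+ < F- < O2- < N3-; it lands at slot 6.

6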